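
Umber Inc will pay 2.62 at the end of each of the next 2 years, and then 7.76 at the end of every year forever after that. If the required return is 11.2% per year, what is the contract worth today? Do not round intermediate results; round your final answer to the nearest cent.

60.51

PV of 2-year annuity: 2.62 × [1 − (1+0.112)^−2] / 0.112 = 4.47492
Perpetuity value at year 2: 7.76 / 0.112 = 69.28571
PV of perpetuity: 69.28571 / (1+0.112)^2 = 56.03174
Total PV = 4.47492 + 56.03174 = 60.50667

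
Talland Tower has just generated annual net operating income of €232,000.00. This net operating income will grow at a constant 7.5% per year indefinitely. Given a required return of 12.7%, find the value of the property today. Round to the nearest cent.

€4796153.85

D₁ = D₀ × (1 + g) = €232,000.00 × 1.075 = €249,400.0000
Growing perpetuity: P = D₁ / (r − g) = €249,400.0000 / (0.127 − 0.075) = €4,796,153.85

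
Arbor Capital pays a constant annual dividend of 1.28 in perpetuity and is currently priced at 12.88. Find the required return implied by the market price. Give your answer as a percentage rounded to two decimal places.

9.94%

P = C/r ⇒ r = C/P = 1.28/12.88 = 0.099379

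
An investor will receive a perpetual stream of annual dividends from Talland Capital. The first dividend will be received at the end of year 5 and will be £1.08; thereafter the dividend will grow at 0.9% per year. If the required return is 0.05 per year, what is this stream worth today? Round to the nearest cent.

£21.67

Value at end of year 4: C₁ / (r − g) = £1.08 / (0.05 − 0.009) = £26.3415
Discount to today: PV = £26.3415 / (1 + 0.05)^4 = £26.3415 / 1.215506 = £21.67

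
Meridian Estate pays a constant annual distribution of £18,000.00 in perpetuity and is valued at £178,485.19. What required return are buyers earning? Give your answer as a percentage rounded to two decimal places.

P = C/r ⇒ r = C/P = £18,000.00/£178,485.19 = 0.100849

10.08%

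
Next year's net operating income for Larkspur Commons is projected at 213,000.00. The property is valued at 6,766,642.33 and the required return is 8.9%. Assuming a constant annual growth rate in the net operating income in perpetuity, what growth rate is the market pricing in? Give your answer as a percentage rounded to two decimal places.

5.75%

P = D₁/(r−g) ⇒ g = r − D₁/P = 0.089 − 213,000.00/6,766,642.33 = 0.057522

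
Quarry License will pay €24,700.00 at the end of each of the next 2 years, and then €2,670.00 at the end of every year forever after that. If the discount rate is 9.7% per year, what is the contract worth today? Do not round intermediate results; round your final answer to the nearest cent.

PV of 2-year annuity: €24,700.00 × [1 − (1+0.097)^−2] / 0.097 = 43040.97776
Perpetuity value at year 2: €2,670.00 / 0.097 = 27525.77320
PV of perpetuity: 27525.77320 / (1+0.097)^2 = 22873.16548
Total PV = 43040.97776 + 22873.16548 = 65914.14323

€65914.14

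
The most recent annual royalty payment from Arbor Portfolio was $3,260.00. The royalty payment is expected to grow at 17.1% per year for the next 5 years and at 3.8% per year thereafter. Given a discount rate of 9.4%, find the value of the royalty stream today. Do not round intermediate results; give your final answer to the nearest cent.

D_1 = 3817.46000
D_2 = 4470.24566
D_3 = 5234.65767
D_4 = 6129.78413
D_5 = 7177.97722
Terminal value at year 5: TV = D_5×(1+g_2)/(r−g_2) = 7450.74035/0.056 = 133048.93481
P_0 = D_1/(1+r)^1 + D_2/(1+r)^2 + D_3/(1+r)^3 + D_4/(1+r)^4 + D_5/(1+r)^5 + TV/(1+r)^5
    = 3489.45155 + 3735.05281 + 3997.94043 + 4279.33112 + 4580.52719 + 84903.34327 = 104985.64638

$104985.65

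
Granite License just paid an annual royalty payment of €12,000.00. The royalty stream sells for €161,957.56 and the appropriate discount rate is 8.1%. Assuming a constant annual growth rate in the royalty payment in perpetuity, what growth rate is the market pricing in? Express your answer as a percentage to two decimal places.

0.64%

P = D₀(1+g)/(r−g) ⇒ P(r−g) = D₀(1+g) ⇒ g(P+D₀) = P·r − D₀
g = (P·r − D₀)/(P + D₀) = (€161,957.56×0.081 − €12,000.00) / (€161,957.56 + €12,000.00) = 0.006430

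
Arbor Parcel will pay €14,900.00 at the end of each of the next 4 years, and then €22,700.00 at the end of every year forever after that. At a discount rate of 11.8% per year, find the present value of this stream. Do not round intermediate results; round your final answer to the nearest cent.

PV of 4-year annuity: €14,900.00 × [1 − (1+0.118)^−4] / 0.118 = 45447.79929
Perpetuity value at year 4: €22,700.00 / 0.118 = 192372.88136
PV of perpetuity: 192372.88136 / (1+0.118)^4 = 123133.61666
Total PV = 45447.79929 + 123133.61666 = 168581.41595

€168581.42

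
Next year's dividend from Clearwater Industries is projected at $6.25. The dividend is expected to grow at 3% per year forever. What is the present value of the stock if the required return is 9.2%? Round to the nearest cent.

$100.81

Growing perpetuity: P = D₁ / (r − g) = $6.2500 / (0.092 − 0.03) = $100.81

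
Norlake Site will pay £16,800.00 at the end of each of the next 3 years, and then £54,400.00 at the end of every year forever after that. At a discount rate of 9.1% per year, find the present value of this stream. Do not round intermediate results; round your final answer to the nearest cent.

£502794.89

PV of 3-year annuity: £16,800.00 × [1 − (1+0.091)^−3] / 0.091 = 42450.07420
Perpetuity value at year 3: £54,400.00 / 0.091 = 597802.19780
PV of perpetuity: 597802.19780 / (1+0.091)^3 = 460344.81467
Total PV = 42450.07420 + 460344.81467 = 502794.88887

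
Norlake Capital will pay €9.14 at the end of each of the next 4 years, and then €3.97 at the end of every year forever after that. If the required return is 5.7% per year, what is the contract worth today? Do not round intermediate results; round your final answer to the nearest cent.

€87.69

PV of 4-year annuity: €9.14 × [1 − (1+0.057)^−4] / 0.057 = 31.88985
Perpetuity value at year 4: €3.97 / 0.057 = 69.64912
PV of perpetuity: 69.64912 / (1+0.057)^4 = 55.79762
Total PV = 31.88985 + 55.79762 = 87.68747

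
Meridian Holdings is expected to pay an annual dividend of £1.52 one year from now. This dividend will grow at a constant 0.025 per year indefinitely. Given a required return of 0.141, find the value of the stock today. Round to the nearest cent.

Growing perpetuity: P = D₁ / (r − g) = £1.5200 / (0.141 − 0.025) = £13.10

£13.10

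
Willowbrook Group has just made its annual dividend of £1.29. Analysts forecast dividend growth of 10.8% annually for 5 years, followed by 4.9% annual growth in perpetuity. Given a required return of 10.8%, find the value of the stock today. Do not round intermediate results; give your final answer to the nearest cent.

D_1 = 1.42932
D_2 = 1.58369
D_3 = 1.75472
D_4 = 1.94423
D_5 = 2.15421
Terminal value at year 5: TV = D_5×(1+g_2)/(r−g_2) = 2.25977/0.059 = 38.30117
P_0 = D_1/(1+r)^1 + D_2/(1+r)^2 + D_3/(1+r)^3 + D_4/(1+r)^4 + D_5/(1+r)^5 + TV/(1+r)^5
    = 1.29000 + 1.29000 + 1.29000 + 1.29000 + 1.29000 + 22.93576 = 29.38576

£29.39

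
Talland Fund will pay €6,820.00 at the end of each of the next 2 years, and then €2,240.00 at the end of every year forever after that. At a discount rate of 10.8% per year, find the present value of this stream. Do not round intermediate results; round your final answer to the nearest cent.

PV of 2-year annuity: €6,820.00 × [1 − (1+0.108)^−2] / 0.108 = 11710.50059
Perpetuity value at year 2: €2,240.00 / 0.108 = 20740.74074
PV of perpetuity: 20740.74074 / (1+0.108)^2 = 16894.47662
Total PV = 11710.50059 + 16894.47662 = 28604.97721

€28604.98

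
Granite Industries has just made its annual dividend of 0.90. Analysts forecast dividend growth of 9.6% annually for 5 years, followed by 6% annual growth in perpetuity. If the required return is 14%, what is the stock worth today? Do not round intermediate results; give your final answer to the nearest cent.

D_1 = 0.98640
D_2 = 1.08109
D_3 = 1.18488
D_4 = 1.29863
D_5 = 1.42330
Terminal value at year 5: TV = D_5×(1+g_2)/(r−g_2) = 1.50869/0.08 = 18.85867
P_0 = D_1/(1+r)^1 + D_2/(1+r)^2 + D_3/(1+r)^3 + D_4/(1+r)^4 + D_5/(1+r)^5 + TV/(1+r)^5
    = 0.86526 + 0.83187 + 0.79976 + 0.76889 + 0.73922 + 9.79460 = 13.79960

13.80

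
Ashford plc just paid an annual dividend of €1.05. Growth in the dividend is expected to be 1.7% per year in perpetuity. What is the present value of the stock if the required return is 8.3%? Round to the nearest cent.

D₁ = D₀ × (1 + g) = €1.05 × 1.017 = €1.0679
Growing perpetuity: P = D₁ / (r − g) = €1.0679 / (0.083 − 0.017) = €16.18

€16.18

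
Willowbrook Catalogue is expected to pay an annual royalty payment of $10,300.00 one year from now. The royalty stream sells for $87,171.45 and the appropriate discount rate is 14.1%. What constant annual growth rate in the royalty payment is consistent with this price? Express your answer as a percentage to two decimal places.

P = D₁/(r−g) ⇒ g = r − D₁/P = 0.141 − $10,300.00/$87,171.45 = 0.022842

2.28%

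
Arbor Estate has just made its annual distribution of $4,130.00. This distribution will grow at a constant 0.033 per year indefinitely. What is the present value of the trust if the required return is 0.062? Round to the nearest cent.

D₁ = D₀ × (1 + g) = $4,130.00 × 1.033 = $4,266.2900
Growing perpetuity: P = D₁ / (r − g) = $4,266.2900 / (0.062 − 0.033) = $147,113.45

$147113.45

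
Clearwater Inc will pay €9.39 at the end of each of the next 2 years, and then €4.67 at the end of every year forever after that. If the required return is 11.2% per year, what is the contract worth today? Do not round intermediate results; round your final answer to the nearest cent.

€49.76

PV of 2-year annuity: €9.39 × [1 − (1+0.112)^−2] / 0.112 = 16.03799
Perpetuity value at year 2: €4.67 / 0.112 = 41.69643
PV of perpetuity: 41.69643 / (1+0.112)^2 = 33.72013
Total PV = 16.03799 + 33.72013 = 49.75812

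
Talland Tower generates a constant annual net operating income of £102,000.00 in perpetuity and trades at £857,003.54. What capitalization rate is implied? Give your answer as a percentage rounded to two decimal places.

11.90%

P = C/r ⇒ r = C/P = £102,000.00/£857,003.54 = 0.119019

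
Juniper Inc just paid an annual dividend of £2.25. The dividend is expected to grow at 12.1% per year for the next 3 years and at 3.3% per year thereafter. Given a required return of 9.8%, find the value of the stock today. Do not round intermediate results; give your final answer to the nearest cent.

£45.09

D_1 = 2.52225
D_2 = 2.82744
D_3 = 3.16956
Terminal value at year 3: TV = D_3×(1+g_2)/(r−g_2) = 3.27416/0.065 = 50.37167
P_0 = D_1/(1+r)^1 + D_2/(1+r)^2 + D_3/(1+r)^3 + TV/(1+r)^3
    = 2.29713 + 2.34525 + 2.39438 + 38.05216 = 45.08892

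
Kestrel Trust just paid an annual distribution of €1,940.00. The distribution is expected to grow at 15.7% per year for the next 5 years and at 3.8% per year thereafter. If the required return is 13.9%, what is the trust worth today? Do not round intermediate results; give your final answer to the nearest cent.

€31733.51

D_1 = 2244.58000
D_2 = 2596.97906
D_3 = 3004.70477
D_4 = 3476.44342
D_5 = 4022.24504
Terminal value at year 5: TV = D_5×(1+g_2)/(r−g_2) = 4175.09035/0.101 = 41337.52822
P_0 = D_1/(1+r)^1 + D_2/(1+r)^2 + D_3/(1+r)^3 + D_4/(1+r)^4 + D_5/(1+r)^5 + TV/(1+r)^5
    = 1970.65847 + 2001.80145 + 2033.43659 + 2065.57167 + 2098.21460 + 21563.82924 = 31733.51203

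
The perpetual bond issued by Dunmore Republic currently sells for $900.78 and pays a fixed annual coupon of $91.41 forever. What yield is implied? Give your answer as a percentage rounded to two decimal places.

10.15%

P = C/r ⇒ r = C/P = $91.41/$900.78 = 0.101479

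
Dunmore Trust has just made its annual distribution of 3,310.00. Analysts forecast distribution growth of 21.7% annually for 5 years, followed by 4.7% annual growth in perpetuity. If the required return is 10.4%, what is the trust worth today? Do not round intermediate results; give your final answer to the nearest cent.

D_1 = 4028.27000
D_2 = 4902.40459
D_3 = 5966.22639
D_4 = 7260.89751
D_5 = 8836.51227
Terminal value at year 5: TV = D_5×(1+g_2)/(r−g_2) = 9251.82835/0.057 = 162312.77805
P_0 = D_1/(1+r)^1 + D_2/(1+r)^2 + D_3/(1+r)^3 + D_4/(1+r)^4 + D_5/(1+r)^5 + TV/(1+r)^5
    = 3648.79529 + 4022.26800 + 4433.96753 + 4887.80660 + 5388.09839 + 98970.85998 = 121351.79579

121351.80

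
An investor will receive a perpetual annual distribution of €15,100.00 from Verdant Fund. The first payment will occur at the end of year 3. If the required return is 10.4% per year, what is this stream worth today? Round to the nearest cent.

€119125.70

Value at end of year 2: C / r = €15,100.00 / 0.104 = €145,192.3077
Discount to today: PV = €145,192.3077 / (1 + 0.104)^2 = €145,192.3077 / 1.218816 = €119,125.70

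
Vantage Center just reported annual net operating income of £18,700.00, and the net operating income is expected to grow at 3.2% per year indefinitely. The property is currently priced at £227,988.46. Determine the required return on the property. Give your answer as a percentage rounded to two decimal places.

D₁ = £18,700.00 × 1.032 = £19,298.4000
P = D₁/(r − g) ⇒ r = D₁/P + g = £19,298.4000/£227,988.46 + 0.032 = 0.084646 + 0.032 = 0.116646

11.66%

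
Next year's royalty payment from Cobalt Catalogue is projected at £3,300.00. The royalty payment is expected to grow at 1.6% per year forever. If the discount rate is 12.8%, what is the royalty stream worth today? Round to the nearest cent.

£29464.29

Growing perpetuity: P = D₁ / (r − g) = £3,300.0000 / (0.128 − 0.016) = £29,464.29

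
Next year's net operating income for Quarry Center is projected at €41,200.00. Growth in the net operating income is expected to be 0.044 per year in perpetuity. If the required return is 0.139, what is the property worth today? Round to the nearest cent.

Growing perpetuity: P = D₁ / (r − g) = €41,200.0000 / (0.139 − 0.044) = €433,684.21

€433684.21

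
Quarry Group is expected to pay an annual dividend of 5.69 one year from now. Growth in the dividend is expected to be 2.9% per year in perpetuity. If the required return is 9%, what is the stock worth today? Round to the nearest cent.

Growing perpetuity: P = D₁ / (r − g) = 5.6900 / (0.09 − 0.029) = 93.28

93.28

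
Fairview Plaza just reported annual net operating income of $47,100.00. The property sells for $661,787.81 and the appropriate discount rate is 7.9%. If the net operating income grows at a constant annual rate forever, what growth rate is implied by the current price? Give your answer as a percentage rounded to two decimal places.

P = D₀(1+g)/(r−g) ⇒ P(r−g) = D₀(1+g) ⇒ g(P+D₀) = P·r − D₀
g = (P·r − D₀)/(P + D₀) = ($661,787.81×0.079 − $47,100.00) / ($661,787.81 + $47,100.00) = 0.007309

0.73%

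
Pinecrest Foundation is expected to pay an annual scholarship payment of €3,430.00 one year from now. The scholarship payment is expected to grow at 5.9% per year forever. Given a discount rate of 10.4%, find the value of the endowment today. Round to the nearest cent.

Growing perpetuity: P = D₁ / (r − g) = €3,430.0000 / (0.104 − 0.059) = €76,222.22

€76222.22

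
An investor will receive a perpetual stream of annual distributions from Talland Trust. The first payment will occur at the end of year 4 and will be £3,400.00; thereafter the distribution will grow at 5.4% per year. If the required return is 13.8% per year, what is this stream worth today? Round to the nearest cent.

Value at end of year 3: C₁ / (r − g) = £3,400.00 / (0.138 − 0.054) = £40,476.1905
Discount to today: PV = £40,476.1905 / (1 + 0.138)^3 = £40,476.1905 / 1.473760 = £27,464.57

£27464.57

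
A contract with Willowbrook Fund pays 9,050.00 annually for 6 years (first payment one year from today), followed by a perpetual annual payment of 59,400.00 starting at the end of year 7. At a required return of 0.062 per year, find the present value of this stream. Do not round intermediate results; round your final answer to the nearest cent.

PV of 6-year annuity: 9,050.00 × [1 − (1+0.062)^−6] / 0.062 = 44223.51197
Perpetuity value at year 6: 59,400.00 / 0.062 = 958064.51613
PV of perpetuity: 958064.51613 / (1+0.062)^6 = 667801.90716
Total PV = 44223.51197 + 667801.90716 = 712025.41913

712025.42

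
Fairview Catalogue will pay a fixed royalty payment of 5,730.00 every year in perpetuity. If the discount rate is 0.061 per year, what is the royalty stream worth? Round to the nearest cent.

Level perpetuity: PV = C / r = 5,730.00 / 0.061 = 93,934.43

93934.43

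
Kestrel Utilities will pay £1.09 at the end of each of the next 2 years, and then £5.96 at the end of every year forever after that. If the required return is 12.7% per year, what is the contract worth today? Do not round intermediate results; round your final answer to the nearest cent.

£38.77

PV of 2-year annuity: £1.09 × [1 − (1+0.127)^−2] / 0.127 = 1.82535
Perpetuity value at year 2: £5.96 / 0.127 = 46.92913
PV of perpetuity: 46.92913 / (1+0.127)^2 = 36.94832
Total PV = 1.82535 + 36.94832 = 38.77367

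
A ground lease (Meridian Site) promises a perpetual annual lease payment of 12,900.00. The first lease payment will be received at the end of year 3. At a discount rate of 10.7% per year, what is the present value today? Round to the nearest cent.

98380.88

Value at end of year 2: C / r = 12,900.00 / 0.107 = 120,560.7477
Discount to today: PV = 120,560.7477 / (1 + 0.107)^2 = 120,560.7477 / 1.225449 = 98,380.88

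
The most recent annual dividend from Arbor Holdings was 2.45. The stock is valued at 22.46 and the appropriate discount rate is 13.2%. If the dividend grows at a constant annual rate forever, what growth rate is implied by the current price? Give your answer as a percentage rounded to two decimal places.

P = D₀(1+g)/(r−g) ⇒ P(r−g) = D₀(1+g) ⇒ g(P+D₀) = P·r − D₀
g = (P·r − D₀)/(P + D₀) = (22.46×0.132 − 2.45) / (22.46 + 2.45) = 0.020663

2.07%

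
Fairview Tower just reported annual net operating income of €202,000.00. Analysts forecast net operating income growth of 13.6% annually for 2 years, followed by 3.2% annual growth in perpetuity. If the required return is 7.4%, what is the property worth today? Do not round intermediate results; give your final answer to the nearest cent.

€5992684.58

D_1 = 229472.00000
D_2 = 260680.19200
Terminal value at year 2: TV = D_2×(1+g_2)/(r−g_2) = 269021.95814/0.042 = 6405284.71771
P_0 = D_1/(1+r)^1 + D_2/(1+r)^2 + TV/(1+r)^2
    = 213661.08007 + 225995.33237 + 5553028.16679 = 5992684.57923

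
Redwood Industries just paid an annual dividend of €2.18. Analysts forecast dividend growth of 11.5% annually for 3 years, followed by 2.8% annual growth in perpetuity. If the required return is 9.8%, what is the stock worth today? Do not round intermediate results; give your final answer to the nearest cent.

€40.27

D_1 = 2.43070
D_2 = 2.71023
D_3 = 3.02191
Terminal value at year 3: TV = D_3×(1+g_2)/(r−g_2) = 3.10652/0.07 = 44.37886
P_0 = D_1/(1+r)^1 + D_2/(1+r)^2 + D_3/(1+r)^3 + TV/(1+r)^3
    = 2.21375 + 2.24803 + 2.28283 + 33.52503 = 40.26964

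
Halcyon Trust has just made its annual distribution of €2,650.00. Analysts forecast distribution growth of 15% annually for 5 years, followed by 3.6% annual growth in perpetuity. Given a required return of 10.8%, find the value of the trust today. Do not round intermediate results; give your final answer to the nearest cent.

€60761.64

D_1 = 3047.50000
D_2 = 3504.62500
D_3 = 4030.31875
D_4 = 4634.86656
D_5 = 5330.09655
Terminal value at year 5: TV = D_5×(1+g_2)/(r−g_2) = 5521.98002/0.072 = 76694.16698
P_0 = D_1/(1+r)^1 + D_2/(1+r)^2 + D_3/(1+r)^3 + D_4/(1+r)^4 + D_5/(1+r)^5 + TV/(1+r)^5
    = 2750.45126 + 2854.71025 + 2962.92128 + 3075.23419 + 3191.80443 + 45926.51936 = 60761.64077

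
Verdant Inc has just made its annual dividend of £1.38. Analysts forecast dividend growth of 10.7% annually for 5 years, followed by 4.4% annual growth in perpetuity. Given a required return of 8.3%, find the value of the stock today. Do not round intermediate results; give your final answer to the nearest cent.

D_1 = 1.52766
D_2 = 1.69112
D_3 = 1.87207
D_4 = 2.07238
D_5 = 2.29413
Terminal value at year 5: TV = D_5×(1+g_2)/(r−g_2) = 2.39507/0.039 = 61.41198
P_0 = D_1/(1+r)^1 + D_2/(1+r)^2 + D_3/(1+r)^3 + D_4/(1+r)^4 + D_5/(1+r)^5 + TV/(1+r)^5
    = 1.41058 + 1.44184 + 1.47379 + 1.50645 + 1.53984 + 41.22027 = 48.59277

£48.59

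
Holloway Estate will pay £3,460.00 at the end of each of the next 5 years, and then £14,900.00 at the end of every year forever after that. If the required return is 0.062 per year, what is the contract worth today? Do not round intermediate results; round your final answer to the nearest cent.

PV of 5-year annuity: £3,460.00 × [1 − (1+0.062)^−5] / 0.062 = 14495.82091
Perpetuity value at year 5: £14,900.00 / 0.062 = 240322.58065
PV of perpetuity: 240322.58065 / (1+0.062)^5 = 177898.38078
Total PV = 14495.82091 + 177898.38078 = 192394.20169

£192394.20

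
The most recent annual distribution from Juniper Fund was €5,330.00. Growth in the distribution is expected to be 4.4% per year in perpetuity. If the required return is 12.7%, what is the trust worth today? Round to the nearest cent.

€67042.41

D₁ = D₀ × (1 + g) = €5,330.00 × 1.044 = €5,564.5200
Growing perpetuity: P = D₁ / (r − g) = €5,564.5200 / (0.127 − 0.044) = €67,042.41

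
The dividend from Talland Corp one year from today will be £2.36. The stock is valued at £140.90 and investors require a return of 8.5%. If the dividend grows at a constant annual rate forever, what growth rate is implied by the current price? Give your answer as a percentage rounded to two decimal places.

P = D₁/(r−g) ⇒ g = r − D₁/P = 0.085 − £2.36/£140.90 = 0.068251

6.83%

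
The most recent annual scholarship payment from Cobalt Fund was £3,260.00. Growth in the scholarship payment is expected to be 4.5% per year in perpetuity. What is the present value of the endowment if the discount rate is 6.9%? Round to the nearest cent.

£141945.83

D₁ = D₀ × (1 + g) = £3,260.00 × 1.045 = £3,406.7000
Growing perpetuity: P = D₁ / (r − g) = £3,406.7000 / (0.069 − 0.045) = £141,945.83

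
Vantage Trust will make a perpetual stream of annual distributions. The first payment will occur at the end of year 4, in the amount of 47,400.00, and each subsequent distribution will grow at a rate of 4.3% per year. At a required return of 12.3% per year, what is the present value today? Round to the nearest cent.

418358.97

Value at end of year 3: C₁ / (r − g) = 47,400.00 / (0.123 − 0.043) = 592,500.0000
Discount to today: PV = 592,500.0000 / (1 + 0.123)^3 = 592,500.0000 / 1.416248 = 418,358.97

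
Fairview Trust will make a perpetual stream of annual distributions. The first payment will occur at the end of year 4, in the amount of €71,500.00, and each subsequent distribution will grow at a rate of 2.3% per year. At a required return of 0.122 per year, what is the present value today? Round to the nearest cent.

€511319.41

Value at end of year 3: C₁ / (r − g) = €71,500.00 / (0.122 − 0.023) = €722,222.2222
Discount to today: PV = €722,222.2222 / (1 + 0.122)^3 = €722,222.2222 / 1.412468 = €511,319.41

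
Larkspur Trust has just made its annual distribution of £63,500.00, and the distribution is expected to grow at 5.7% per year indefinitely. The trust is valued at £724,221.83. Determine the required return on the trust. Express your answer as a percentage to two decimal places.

D₁ = £63,500.00 × 1.057 = £67,119.5000
P = D₁/(r − g) ⇒ r = D₁/P + g = £67,119.5000/£724,221.83 + 0.057 = 0.092678 + 0.057 = 0.149678

14.97%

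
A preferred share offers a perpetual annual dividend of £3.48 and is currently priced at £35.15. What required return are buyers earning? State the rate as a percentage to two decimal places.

9.90%

P = C/r ⇒ r = C/P = £3.48/£35.15 = 0.099004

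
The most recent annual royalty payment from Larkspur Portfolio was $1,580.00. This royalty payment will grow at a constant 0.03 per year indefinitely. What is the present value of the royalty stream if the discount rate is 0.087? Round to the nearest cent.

D₁ = D₀ × (1 + g) = $1,580.00 × 1.03 = $1,627.4000
Growing perpetuity: P = D₁ / (r − g) = $1,627.4000 / (0.087 − 0.03) = $28,550.88

$28550.88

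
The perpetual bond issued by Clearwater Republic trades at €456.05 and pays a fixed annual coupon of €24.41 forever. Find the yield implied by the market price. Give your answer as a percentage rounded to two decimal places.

P = C/r ⇒ r = C/P = €24.41/€456.05 = 0.053525

5.35%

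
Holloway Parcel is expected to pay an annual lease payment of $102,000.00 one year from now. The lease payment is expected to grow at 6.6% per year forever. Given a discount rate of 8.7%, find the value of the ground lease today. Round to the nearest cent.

Growing perpetuity: P = D₁ / (r − g) = $102,000.0000 / (0.087 − 0.066) = $4,857,142.86

$4857142.86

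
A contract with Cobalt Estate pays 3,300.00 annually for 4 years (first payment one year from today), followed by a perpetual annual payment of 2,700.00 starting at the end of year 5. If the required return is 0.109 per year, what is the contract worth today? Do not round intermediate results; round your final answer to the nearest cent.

26636.09

PV of 4-year annuity: 3,300.00 × [1 − (1+0.109)^−4] / 0.109 = 10259.96837
Perpetuity value at year 4: 2,700.00 / 0.109 = 24770.64220
PV of perpetuity: 24770.64220 / (1+0.109)^4 = 16376.12262
Total PV = 10259.96837 + 16376.12262 = 26636.09100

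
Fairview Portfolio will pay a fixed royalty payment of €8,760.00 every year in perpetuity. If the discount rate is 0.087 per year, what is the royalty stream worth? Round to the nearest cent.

Level perpetuity: PV = C / r = €8,760.00 / 0.087 = €100,689.66

€100689.66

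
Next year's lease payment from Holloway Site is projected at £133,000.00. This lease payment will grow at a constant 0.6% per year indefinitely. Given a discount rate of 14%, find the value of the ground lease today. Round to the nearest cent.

Growing perpetuity: P = D₁ / (r − g) = £133,000.0000 / (0.14 − 0.006) = £992,537.31

£992537.31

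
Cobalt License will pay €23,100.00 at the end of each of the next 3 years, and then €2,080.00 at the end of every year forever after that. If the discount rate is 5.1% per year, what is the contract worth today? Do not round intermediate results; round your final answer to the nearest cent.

PV of 3-year annuity: €23,100.00 × [1 − (1+0.051)^−3] / 0.051 = 62789.33982
Perpetuity value at year 3: €2,080.00 / 0.051 = 40784.31373
PV of perpetuity: 40784.31373 / (1+0.051)^3 = 35130.55499
Total PV = 62789.33982 + 35130.55499 = 97919.89481

€97919.89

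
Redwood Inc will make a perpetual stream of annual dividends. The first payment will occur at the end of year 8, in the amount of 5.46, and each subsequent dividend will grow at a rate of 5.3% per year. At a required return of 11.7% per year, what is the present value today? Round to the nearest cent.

Value at end of year 7: C₁ / (r − g) = 5.46 / (0.117 − 0.053) = 85.3125
Discount to today: PV = 85.3125 / (1 + 0.117)^7 = 85.3125 / 2.169563 = 39.32

39.32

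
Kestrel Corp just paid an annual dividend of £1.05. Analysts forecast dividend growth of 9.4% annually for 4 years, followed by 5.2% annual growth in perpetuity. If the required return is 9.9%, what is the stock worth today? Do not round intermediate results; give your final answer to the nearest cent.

D_1 = 1.14870
D_2 = 1.25668
D_3 = 1.37481
D_4 = 1.50404
Terminal value at year 4: TV = D_4×(1+g_2)/(r−g_2) = 1.58225/0.047 = 33.66483
P_0 = D_1/(1+r)^1 + D_2/(1+r)^2 + D_3/(1+r)^3 + D_4/(1+r)^4 + TV/(1+r)^4
    = 1.04522 + 1.04047 + 1.03573 + 1.03102 + 23.07734 = 27.22978

£27.23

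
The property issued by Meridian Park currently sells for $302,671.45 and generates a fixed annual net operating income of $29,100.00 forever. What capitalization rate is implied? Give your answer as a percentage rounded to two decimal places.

P = C/r ⇒ r = C/P = $29,100.00/$302,671.45 = 0.096144

9.61%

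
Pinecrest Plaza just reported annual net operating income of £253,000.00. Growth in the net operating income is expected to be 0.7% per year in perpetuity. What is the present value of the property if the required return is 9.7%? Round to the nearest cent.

£2830788.89

D₁ = D₀ × (1 + g) = £253,000.00 × 1.007 = £254,771.0000
Growing perpetuity: P = D₁ / (r − g) = £254,771.0000 / (0.097 − 0.007) = £2,830,788.89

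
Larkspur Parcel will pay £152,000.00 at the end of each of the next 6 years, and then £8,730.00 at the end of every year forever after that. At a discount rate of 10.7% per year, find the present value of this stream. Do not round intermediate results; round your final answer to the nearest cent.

PV of 6-year annuity: £152,000.00 × [1 − (1+0.107)^−6] / 0.107 = 648637.56326
Perpetuity value at year 6: £8,730.00 / 0.107 = 81588.78505
PV of perpetuity: 81588.78505 / (1+0.107)^6 = 44334.79868
Total PV = 648637.56326 + 44334.79868 = 692972.36194

£692972.36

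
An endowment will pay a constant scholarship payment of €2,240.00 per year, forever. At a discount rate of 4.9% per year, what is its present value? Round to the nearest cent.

Level perpetuity: PV = C / r = €2,240.00 / 0.049 = €45,714.29

€45714.29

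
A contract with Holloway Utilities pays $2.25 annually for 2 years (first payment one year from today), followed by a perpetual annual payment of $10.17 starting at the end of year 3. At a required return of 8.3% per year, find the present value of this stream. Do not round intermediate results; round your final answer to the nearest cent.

PV of 2-year annuity: $2.25 × [1 − (1+0.083)^−2] / 0.083 = 3.99590
Perpetuity value at year 2: $10.17 / 0.083 = 122.53012
PV of perpetuity: 122.53012 / (1+0.083)^2 = 104.46864
Total PV = 3.99590 + 104.46864 = 108.46454

$108.46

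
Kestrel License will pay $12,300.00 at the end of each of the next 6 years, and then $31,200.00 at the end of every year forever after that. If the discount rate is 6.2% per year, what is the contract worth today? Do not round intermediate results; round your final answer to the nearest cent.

PV of 6-year annuity: $12,300.00 × [1 − (1+0.062)^−6] / 0.062 = 60104.88368
Perpetuity value at year 6: $31,200.00 / 0.062 = 503225.80645
PV of perpetuity: 503225.80645 / (1+0.062)^6 = 350764.63810
Total PV = 60104.88368 + 350764.63810 = 410869.52178

$410869.52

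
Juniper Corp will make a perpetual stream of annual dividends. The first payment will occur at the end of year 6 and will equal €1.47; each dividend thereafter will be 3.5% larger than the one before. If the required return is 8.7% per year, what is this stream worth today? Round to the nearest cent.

Value at end of year 5: C₁ / (r − g) = €1.47 / (0.087 − 0.035) = €28.2692
Discount to today: PV = €28.2692 / (1 + 0.087)^5 = €28.2692 / 1.517566 = €18.63

€18.63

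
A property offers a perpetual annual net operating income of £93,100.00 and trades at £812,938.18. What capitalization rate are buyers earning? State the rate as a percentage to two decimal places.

P = C/r ⇒ r = C/P = £93,100.00/£812,938.18 = 0.114523

11.45%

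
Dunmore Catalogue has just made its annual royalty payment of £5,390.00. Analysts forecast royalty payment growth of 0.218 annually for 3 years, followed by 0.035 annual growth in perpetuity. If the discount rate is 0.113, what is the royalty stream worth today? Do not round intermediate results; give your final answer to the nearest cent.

£113150.00

D_1 = 6565.02000
D_2 = 7996.19436
D_3 = 9739.36473
Terminal value at year 3: TV = D_3×(1+g_2)/(r−g_2) = 10080.24250/0.078 = 129233.87815
P_0 = D_1/(1+r)^1 + D_2/(1+r)^2 + D_3/(1+r)^3 + TV/(1+r)^3
    = 5898.49057 + 6454.95194 + 7063.90967 + 93732.64755 = 113149.99973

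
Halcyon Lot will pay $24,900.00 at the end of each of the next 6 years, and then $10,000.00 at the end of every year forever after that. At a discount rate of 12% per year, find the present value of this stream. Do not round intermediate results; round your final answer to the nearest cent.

$144593.30

PV of 6-year annuity: $24,900.00 × [1 − (1+0.12)^−6] / 0.12 = 102374.04236
Perpetuity value at year 6: $10,000.00 / 0.12 = 83333.33333
PV of perpetuity: 83333.33333 / (1+0.12)^6 = 42219.26010
Total PV = 102374.04236 + 42219.26010 = 144593.30245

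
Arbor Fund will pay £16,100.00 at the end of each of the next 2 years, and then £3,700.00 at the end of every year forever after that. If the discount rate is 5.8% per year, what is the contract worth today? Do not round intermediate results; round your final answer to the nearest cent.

£86591.05

PV of 2-year annuity: £16,100.00 × [1 − (1+0.058)^−2] / 0.058 = 29600.55889
Perpetuity value at year 2: £3,700.00 / 0.058 = 63793.10345
PV of perpetuity: 63793.10345 / (1+0.058)^2 = 56990.49054
Total PV = 29600.55889 + 56990.49054 = 86591.04942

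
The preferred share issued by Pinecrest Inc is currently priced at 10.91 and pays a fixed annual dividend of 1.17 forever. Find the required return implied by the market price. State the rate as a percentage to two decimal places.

10.72%

P = C/r ⇒ r = C/P = 1.17/10.91 = 0.107241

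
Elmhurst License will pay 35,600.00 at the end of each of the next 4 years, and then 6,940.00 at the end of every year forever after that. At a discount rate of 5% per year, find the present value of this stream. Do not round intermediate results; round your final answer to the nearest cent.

PV of 4-year annuity: 35,600.00 × [1 − (1+0.05)^−4] / 0.05 = 126235.83795
Perpetuity value at year 4: 6,940.00 / 0.05 = 138800.00000
PV of perpetuity: 138800.00000 / (1+0.05)^4 = 114191.10350
Total PV = 126235.83795 + 114191.10350 = 240426.94145

240426.94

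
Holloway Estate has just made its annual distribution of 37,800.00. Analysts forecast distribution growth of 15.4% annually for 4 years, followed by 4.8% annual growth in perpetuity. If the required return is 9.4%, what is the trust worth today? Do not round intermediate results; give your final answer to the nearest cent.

1239325.61

D_1 = 43621.20000
D_2 = 50338.86480
D_3 = 58091.04998
D_4 = 67037.07168
Terminal value at year 4: TV = D_4×(1+g_2)/(r−g_2) = 70254.85112/0.046 = 1527279.37210
P_0 = D_1/(1+r)^1 + D_2/(1+r)^2 + D_3/(1+r)^3 + D_4/(1+r)^4 + TV/(1+r)^4
    = 39873.12614 + 42059.95207 + 44366.71361 + 46799.98858 + 1066225.82685 = 1239325.60726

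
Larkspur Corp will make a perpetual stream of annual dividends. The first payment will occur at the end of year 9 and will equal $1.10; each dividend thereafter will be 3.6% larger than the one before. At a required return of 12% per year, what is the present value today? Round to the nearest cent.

$5.29

Value at end of year 8: C₁ / (r − g) = $1.10 / (0.12 − 0.036) = $13.0952
Discount to today: PV = $13.0952 / (1 + 0.12)^8 = $13.0952 / 2.475963 = $5.29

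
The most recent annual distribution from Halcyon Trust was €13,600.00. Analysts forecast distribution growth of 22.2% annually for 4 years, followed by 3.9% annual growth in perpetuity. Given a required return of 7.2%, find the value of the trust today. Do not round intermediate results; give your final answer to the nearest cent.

€799297.27

D_1 = 16619.20000
D_2 = 20308.66240
D_3 = 24817.18545
D_4 = 30326.60062
Terminal value at year 4: TV = D_4×(1+g_2)/(r−g_2) = 31509.33805/0.033 = 954828.42569
P_0 = D_1/(1+r)^1 + D_2/(1+r)^2 + D_3/(1+r)^3 + D_4/(1+r)^4 + TV/(1+r)^4
    = 15502.98507 + 17672.24605 + 20145.04167 + 22963.84414 + 723013.15338 = 799297.27031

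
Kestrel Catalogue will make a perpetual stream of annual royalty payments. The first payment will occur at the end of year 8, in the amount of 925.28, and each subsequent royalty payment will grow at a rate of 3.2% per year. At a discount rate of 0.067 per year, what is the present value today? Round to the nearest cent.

16790.14

Value at end of year 7: C₁ / (r − g) = 925.28 / (0.067 − 0.032) = 26,436.5714
Discount to today: PV = 26,436.5714 / (1 + 0.067)^7 = 26,436.5714 / 1.574530 = 16,790.14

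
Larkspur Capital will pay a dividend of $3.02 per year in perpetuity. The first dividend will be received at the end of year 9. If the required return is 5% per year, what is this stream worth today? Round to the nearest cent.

Value at end of year 8: C / r = $3.02 / 0.05 = $60.4000
Discount to today: PV = $60.4000 / (1 + 0.05)^8 = $60.4000 / 1.477455 = $40.88

$40.88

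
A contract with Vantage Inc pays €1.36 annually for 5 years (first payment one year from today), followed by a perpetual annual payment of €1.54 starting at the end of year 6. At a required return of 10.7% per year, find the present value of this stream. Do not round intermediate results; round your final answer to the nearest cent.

€13.72

PV of 5-year annuity: €1.36 × [1 − (1+0.107)^−5] / 0.107 = 5.06458
Perpetuity value at year 5: €1.54 / 0.107 = 14.39252
PV of perpetuity: 14.39252 / (1+0.107)^5 = 8.65763
Total PV = 5.06458 + 8.65763 = 13.72221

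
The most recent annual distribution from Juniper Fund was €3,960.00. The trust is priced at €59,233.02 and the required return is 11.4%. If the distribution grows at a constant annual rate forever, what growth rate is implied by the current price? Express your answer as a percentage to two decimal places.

4.42%

P = D₀(1+g)/(r−g) ⇒ P(r−g) = D₀(1+g) ⇒ g(P+D₀) = P·r − D₀
g = (P·r − D₀)/(P + D₀) = (€59,233.02×0.114 − €3,960.00) / (€59,233.02 + €3,960.00) = 0.044191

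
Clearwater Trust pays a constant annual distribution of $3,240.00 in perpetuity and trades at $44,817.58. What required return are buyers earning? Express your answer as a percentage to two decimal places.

7.23%

P = C/r ⇒ r = C/P = $3,240.00/$44,817.58 = 0.072293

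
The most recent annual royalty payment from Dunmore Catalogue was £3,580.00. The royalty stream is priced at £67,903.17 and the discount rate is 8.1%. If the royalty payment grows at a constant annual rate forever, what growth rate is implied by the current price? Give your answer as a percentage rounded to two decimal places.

P = D₀(1+g)/(r−g) ⇒ P(r−g) = D₀(1+g) ⇒ g(P+D₀) = P·r − D₀
g = (P·r − D₀)/(P + D₀) = (£67,903.17×0.081 − £3,580.00) / (£67,903.17 + £3,580.00) = 0.026862

2.69%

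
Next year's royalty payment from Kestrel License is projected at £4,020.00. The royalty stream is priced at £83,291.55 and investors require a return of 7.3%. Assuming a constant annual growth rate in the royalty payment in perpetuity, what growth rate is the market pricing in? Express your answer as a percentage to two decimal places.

2.47%

P = D₁/(r−g) ⇒ g = r − D₁/P = 0.073 − £4,020.00/£83,291.55 = 0.024736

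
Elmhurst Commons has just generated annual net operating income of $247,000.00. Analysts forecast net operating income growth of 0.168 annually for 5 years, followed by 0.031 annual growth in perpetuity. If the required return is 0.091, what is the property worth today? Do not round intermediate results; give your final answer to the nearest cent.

D_1 = 288496.00000
D_2 = 336963.32800
D_3 = 393573.16710
D_4 = 459693.45918
D_5 = 536921.96032
Terminal value at year 5: TV = D_5×(1+g_2)/(r−g_2) = 553566.54109/0.06 = 9226109.01815
P_0 = D_1/(1+r)^1 + D_2/(1+r)^2 + D_3/(1+r)^3 + D_4/(1+r)^4 + D_5/(1+r)^5 + TV/(1+r)^5
    = 264432.63061 + 283095.61188 + 303075.77880 + 324466.09499 + 347366.08520 + 5968907.23070 = 7491343.43219

$7491343.43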